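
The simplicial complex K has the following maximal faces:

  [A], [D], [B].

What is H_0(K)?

Fix the vertex order A < B < D and write every simplex with vertices in increasing order. Then dim K = 0 and the simplices of K are:

  0-simplices (3): A, B, D

so the chain groups are C_0 ≅ Z^3.

Computing H_k = (kernel of ∂_k) / (image of ∂_{k+1}):

  H_0: rank C_0 − rank ∂_1 = 3 − 0 = 3, and there is no ∂_1, so H_0 ≅ Z^3.

(K is a triangulation of a set of 3 points.)

H_0 ≅ Z^3.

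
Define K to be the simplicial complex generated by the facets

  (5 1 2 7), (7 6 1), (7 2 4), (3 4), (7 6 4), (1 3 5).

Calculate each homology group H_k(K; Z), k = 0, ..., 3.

Take the total order 1 < 2 < 3 < 4 < 5 < 6 < 7 on the vertex set. Then K (dimension 3) consists of the simplices:

  0-simplices (7): [1], [2], [3], [4], [5], [6], [7]
  1-simplices (14): [1,2], [1,3], [1,5], [1,6], [1,7], [2,4], [2,5], [2,7], [3,4], [3,5], [4,6], [4,7], [5,7], [6,7]
  2-simplices (8): [1,2,5], [1,2,7], [1,3,5], [1,5,7], [1,6,7], [2,4,7], [2,5,7], [4,6,7]
  3-simplices (1): [1,2,5,7]

so the chain groups are C_0 ≅ Z^7, C_1 ≅ Z^14, C_2 ≅ Z^8, C_3 ≅ Z^1.

Boundary ∂_1: C_1 → C_0 sends each edge [p,q] (with p < q) to q − p. For instance
  ∂[3,4] = [4] − [3].
This gives a 7×14 integer matrix of rank 6; reducing to Smith normal form yields diagonal entries (1,1,1,1,1,1).

Boundary ∂_2: C_2 → C_1 sends each 2-simplex [p,q,r] to [q,r] − [p,r] + [p,q]. For instance
  ∂[4,6,7] = [6,7] − [4,7] + [4,6],
  ∂[2,4,7] = [4,7] − [2,7] + [2,4].
As a 14×8 matrix over Z this has rank 7, with invariant factors (1,1,1,1,1,1,1).

Boundary ∂_3: C_3 → C_2 sends each 3-simplex σ to the alternating sum Σ_i (−1)^i (σ with its i-th vertex removed). For instance
  ∂[1,2,5,7] = [2,5,7] − [1,5,7] + [1,2,7] − [1,2,5].
This gives a 8×1 integer matrix of rank 1; reducing to Smith normal form yields diagonal entries (1).

Now H_k = ker ∂_k / im ∂_{k+1}, so:

  H_0: rank C_0 − rank ∂_1 = 7 − 6 = 1, and the invariant factors of ∂_1 are all 1, so H_0 ≅ Z.
  H_1: rank ker ∂_1 − rank ∂_2 = (14 − 6) − 7 = 1, and the invariant factors of ∂_2 are all 1, so H_1 ≅ Z.
  H_2: rank ker ∂_2 − rank ∂_3 = (8 − 7) − 1 = 0, and the invariant factors of ∂_3 are all 1, so H_2 ≅ 0.
  H_3: rank ker ∂_3 − rank ∂_4 = (1 − 1) − 0 = 0, and there is no ∂_4, so H_3 ≅ 0.

As a check, the Euler characteristic is 7 − 14 + 8 − 1 = 0, which agrees with 1 − 1 + 0 − 0 = 0.

H_0 = Z,  H_1 = Z,  H_2 = 0,  H_3 = 0.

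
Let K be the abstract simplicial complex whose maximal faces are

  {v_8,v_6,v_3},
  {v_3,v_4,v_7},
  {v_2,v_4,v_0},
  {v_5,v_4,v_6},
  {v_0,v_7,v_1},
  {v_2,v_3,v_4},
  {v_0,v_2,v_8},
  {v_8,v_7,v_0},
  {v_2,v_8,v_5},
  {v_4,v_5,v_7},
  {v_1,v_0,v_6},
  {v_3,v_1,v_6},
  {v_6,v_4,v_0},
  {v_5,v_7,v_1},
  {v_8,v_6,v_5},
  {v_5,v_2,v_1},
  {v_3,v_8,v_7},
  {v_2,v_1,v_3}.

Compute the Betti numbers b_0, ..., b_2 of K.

b_0 = 1, b_1 = 2, b_2 = 1.

Fix the vertex order v_0 < v_1 < v_2 < v_3 < v_4 < v_5 < v_6 < v_7 < v_8 and write every simplex with vertices in increasing order. Then dim K = 2 and the simplices of K are:

  0-simplices (9): [v_0], [v_1], [v_2], [v_3], [v_4], [v_5], [v_6], [v_7], [v_8]
  1-simplices (27): (27 of them)
  2-simplices (18): (18 of them)

Hence C_0 ≅ Z^9, C_1 ≅ Z^27, C_2 ≅ Z^18.

∂_1: C_1 → C_0 is given by ∂[p,q] = [q] − [p]. For instance
  ∂[v_0,v_8] = [v_8] − [v_0].
The resulting 9×27 matrix has rank 8, and its Smith normal form has invariant factors (1,1,1,1,1,1,1,1).

The boundary map ∂_2: C_2 → C_1 maps a triangle to the signed sum of its edges. For instance
  ∂[v_2,v_3,v_4] = [v_3,v_4] − [v_2,v_4] + [v_2,v_3],
  ∂[v_4,v_5,v_7] = [v_5,v_7] − [v_4,v_7] + [v_4,v_5].
This gives a 27×18 integer matrix of rank 17; reducing to Smith normal form yields diagonal entries (1,1,1,1,1,1,1,1,1,1,1,1,1,1,1,1,1).

Reading off H_k = ker ∂_k / im ∂_{k+1}:

  H_0: rank C_0 − rank ∂_1 = 9 − 8 = 1, and the invariant factors of ∂_1 are all 1, so H_0 = Z.
  H_1: rank ker ∂_1 − rank ∂_2 = (27 − 8) − 17 = 2, and the invariant factors of ∂_2 are all 1, so H_1 = Z^2.
  H_2: rank ker ∂_2 − rank ∂_3 = (18 − 17) − 0 = 1, and there is no ∂_3, so H_2 = Z.

As a check, the Euler characteristic is 9 − 27 + 18 = 0, which agrees with 1 − 2 + 1 = 0.
(K is a triangulation of the torus T^2.)

Hence the Betti numbers are b_0 = 1, b_1 = 2, b_2 = 1.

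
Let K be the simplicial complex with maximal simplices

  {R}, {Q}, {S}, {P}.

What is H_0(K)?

H_0 = Z^4.

Order the vertices as P < Q < R < S. Listing each simplex with vertices in this order, K has dimension 0 with simplices:

  0-simplices (4): P, Q, R, S

giving chain groups C_0 ≅ Z^4.

Now H_k = ker ∂_k / im ∂_{k+1}, so:

  H_0: rank C_0 − rank ∂_1 = 4 − 0 = 4, and there is no ∂_1, so H_0 = Z^4.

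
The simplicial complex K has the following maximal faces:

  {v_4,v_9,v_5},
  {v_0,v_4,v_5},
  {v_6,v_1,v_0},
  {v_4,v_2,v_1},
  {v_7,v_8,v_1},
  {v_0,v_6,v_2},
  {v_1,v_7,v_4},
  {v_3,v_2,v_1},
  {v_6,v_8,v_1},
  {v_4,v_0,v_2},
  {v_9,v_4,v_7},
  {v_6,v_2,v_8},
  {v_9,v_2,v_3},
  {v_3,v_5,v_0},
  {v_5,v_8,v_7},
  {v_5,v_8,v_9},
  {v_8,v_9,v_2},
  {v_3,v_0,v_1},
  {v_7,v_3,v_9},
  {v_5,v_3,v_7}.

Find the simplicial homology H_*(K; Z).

Fix the vertex order v_0 < v_1 < v_2 < v_3 < v_4 < v_5 < v_6 < v_7 < v_8 < v_9 and write every simplex with vertices in increasing order. Then dim K = 2 and the simplices of K are:

  0-simplices (10): [v_0], [v_1], [v_2], [v_3], [v_4], [v_5], [v_6], [v_7], [v_8], [v_9]
  1-simplices (30): (30 of them)
  2-simplices (20): (20 of them)

so the chain groups are C_0 ≅ Z^10, C_1 ≅ Z^30, C_2 ≅ Z^20.

The boundary map ∂_1: C_1 → C_0 maps an edge to its endpoints' difference, ∂[p,q] = q − p. For instance
  ∂[v_1,v_3] = [v_3] − [v_1].
This gives a 10×30 integer matrix of rank 9; reducing to Smith normal form yields diagonal entries (1,1,1,1,1,1,1,1,1).

∂_2: C_2 → C_1 sends each 2-simplex [p,q,r] to [q,r] − [p,r] + [p,q]. For instance
  ∂[v_3,v_5,v_7] = [v_5,v_7] − [v_3,v_7] + [v_3,v_5],
  ∂[v_0,v_2,v_6] = [v_2,v_6] − [v_0,v_6] + [v_0,v_2].
As a 30×20 matrix over Z this has rank 20, with invariant factors (1,1,1,1,1,1,1,1,1,1,1,1,1,1,1,1,1,1,1,2).

Now H_k = ker ∂_k / im ∂_{k+1}, so:

  H_0: rank C_0 − rank ∂_1 = 10 − 9 = 1, and the invariant factors of ∂_1 are all 1, so H_0 ≅ Z.
  H_1: rank ker ∂_1 − rank ∂_2 = (30 − 9) − 20 = 1, and ∂_2 has invariant factor 2 > 1, so H_1 ≅ Z ⊕ Z/2.
  H_2: rank ker ∂_2 − rank ∂_3 = (20 − 20) − 0 = 0, and there is no ∂_3, so H_2 ≅ 0.

As a check, the Euler characteristic is 10 − 30 + 20 = 0, which agrees with 1 − 1 + 0 = 0.

H_0 = Z,  H_1 = Z ⊕ Z/2,  H_2 = 0.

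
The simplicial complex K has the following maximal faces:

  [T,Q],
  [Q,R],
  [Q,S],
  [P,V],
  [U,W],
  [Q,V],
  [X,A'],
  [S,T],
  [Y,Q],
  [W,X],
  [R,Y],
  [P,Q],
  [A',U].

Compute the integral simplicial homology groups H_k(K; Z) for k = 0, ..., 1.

K has 11 vertices, 13 edges.
rank ∂_0 = 0, rank ∂_1 = 9 ⇒ b_0 = 11 − 0 − 9 = 2; all invariant factors of ∂_1 are 1 so no torsion. So H_0 = Z^2.
rank ∂_1 = 9, rank ∂_2 = 0 ⇒ b_1 = 13 − 9 − 0 = 4. So H_1 = Z^4.

H_0 = Z^2,  H_1 = Z^4.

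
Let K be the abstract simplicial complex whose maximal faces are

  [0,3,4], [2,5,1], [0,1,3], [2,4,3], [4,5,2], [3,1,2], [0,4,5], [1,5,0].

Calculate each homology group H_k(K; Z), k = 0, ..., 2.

H_0 ≅ Z,  H_1 = 0,  H_2 ≅ Z.

Order the vertices as 0 < 1 < 2 < 3 < 4 < 5. Listing each simplex with vertices in this order, K has dimension 2 with simplices:

  0-simplices (6): [0], [1], [2], [3], [4], [5]
  1-simplices (12): [0,1], [0,3], [0,4], [0,5], [1,2], [1,3], [1,5], [2,3], [2,4], [2,5], [3,4], [4,5]
  2-simplices (8): [0,1,3], [0,1,5], [0,3,4], [0,4,5], [1,2,3], [1,2,5], [2,3,4], [2,4,5]

so the chain groups are C_0 ≅ Z^6, C_1 ≅ Z^12, C_2 ≅ Z^8.

∂_1: C_1 → C_0 is given by ∂[p,q] = [q] − [p]. For instance
  ∂[1,5] = [5] − [1].
As a 6×12 matrix over Z this has rank 5, with invariant factors (1,1,1,1,1).

Boundary ∂_2: C_2 → C_1 sends each 2-simplex [p,q,r] to [q,r] − [p,r] + [p,q]. For instance
  ∂[0,4,5] = [4,5] − [0,5] + [0,4],
  ∂[0,1,3] = [1,3] − [0,3] + [0,1].
The 12×8 boundary matrix has rank 7 and Smith normal form diag(1,1,1,1,1,1,1).

Now H_k = ker ∂_k / im ∂_{k+1}, so:

  H_0: rank C_0 − rank ∂_1 = 6 − 5 = 1, and the invariant factors of ∂_1 are all 1, so H_0 = Z.
  H_1: rank ker ∂_1 − rank ∂_2 = (12 − 5) − 7 = 0, and the invariant factors of ∂_2 are all 1, so H_1 = 0.
  H_2: rank ker ∂_2 − rank ∂_3 = (8 − 7) − 0 = 1, and there is no ∂_3, so H_2 = Z.

(K is a triangulation of the 2-sphere S^2.)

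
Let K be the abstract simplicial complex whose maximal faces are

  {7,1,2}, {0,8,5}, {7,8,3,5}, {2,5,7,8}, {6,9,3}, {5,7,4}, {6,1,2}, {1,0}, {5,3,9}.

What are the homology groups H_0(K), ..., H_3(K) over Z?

Fix the vertex order 0 < 1 < 2 < 3 < 4 < 5 < 6 < 7 < 8 < 9 and write every simplex with vertices in increasing order. Then dim K = 3 and the simplices of K are:

  0-simplices (10): [0], [1], [2], [3], [4], [5], [6], [7], [8], [9]
  1-simplices (22): [0,1], [0,5], [0,8], [1,2], [1,6], [1,7], [2,5], [2,6], [2,7], [2,8], [3,5], [3,6], [3,7], [3,8], [3,9], [4,5], [4,7], [5,7], [5,8], [5,9], [6,9], [7,8]
  2-simplices (13): [0,5,8], [1,2,6], [1,2,7], [2,5,7], [2,5,8], [2,7,8], [3,5,7], [3,5,8], [3,5,9], [3,6,9], [3,7,8], [4,5,7], [5,7,8]
  3-simplices (2): [2,5,7,8], [3,5,7,8]

giving chain groups C_0 ≅ Z^10, C_1 ≅ Z^22, C_2 ≅ Z^13, C_3 ≅ Z^2.

Boundary ∂_1: C_1 → C_0 is given by ∂[p,q] = [q] − [p]. For instance
  ∂[0,1] = [1] − [0].
This gives a 10×22 integer matrix of rank 9; reducing to Smith normal form yields diagonal entries (1,1,1,1,1,1,1,1,1).

The boundary map ∂_2: C_2 → C_1 maps a triangle to the signed sum of its edges. For instance
  ∂[2,7,8] = [7,8] − [2,8] + [2,7],
  ∂[3,7,8] = [7,8] − [3,8] + [3,7].
As a 22×13 matrix over Z this has rank 11, with invariant factors (1,1,1,1,1,1,1,1,1,1,1).

∂_3: C_3 → C_2 sends each 3-simplex σ to the alternating sum Σ_i (−1)^i (σ with its i-th vertex removed). For instance
  ∂[2,5,7,8] = [5,7,8] − [2,7,8] + [2,5,8] − [2,5,7],
  ∂[3,5,7,8] = [5,7,8] − [3,7,8] + [3,5,8] − [3,5,7].
This gives a 13×2 integer matrix of rank 2; reducing to Smith normal form yields diagonal entries (1,1).

Now H_k = ker ∂_k / im ∂_{k+1}, so:

  H_0: rank C_0 − rank ∂_1 = 10 − 9 = 1, and the invariant factors of ∂_1 are all 1, so H_0 ≅ Z.
  H_1: rank ker ∂_1 − rank ∂_2 = (22 − 9) − 11 = 2, and the invariant factors of ∂_2 are all 1, so H_1 ≅ Z^2.
  H_2: rank ker ∂_2 − rank ∂_3 = (13 − 11) − 2 = 0, and the invariant factors of ∂_3 are all 1, so H_2 ≅ 0.
  H_3: rank ker ∂_3 − rank ∂_4 = (2 − 2) − 0 = 0, and there is no ∂_4, so H_3 ≅ 0.

H_0 ≅ Z,  H_1 ≅ Z^2,  H_2 = 0,  H_3 = 0.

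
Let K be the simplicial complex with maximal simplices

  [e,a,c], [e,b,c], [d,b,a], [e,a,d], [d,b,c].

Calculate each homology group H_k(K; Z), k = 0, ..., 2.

H_0 = Z,  H_1 = Z,  H_2 = 0.

Take the total order a < b < c < d < e on the vertex set. Then K (dimension 2) consists of the simplices:

  0-simplices (5): a, b, c, d, e
  1-simplices (10): ab, ac, ad, ae, bc, bd, be, cd, ce, de
  2-simplices (5): abd, ace, ade, bcd, bce

so the chain groups are C_0 ≅ Z^5, C_1 ≅ Z^10, C_2 ≅ Z^5.

The boundary map ∂_1: C_1 → C_0 maps an edge to its endpoints' difference, ∂[p,q] = q − p. For instance
  ∂ac = c − a.
As a 5×10 matrix over Z this has rank 4, with invariant factors (1,1,1,1).

Boundary ∂_2: C_2 → C_1 sends each 2-simplex [p,q,r] to [q,r] − [p,r] + [p,q]. For instance
  ∂abd = bd − ad + ab,
  ∂ace = ce − ae + ac.
This gives a 10×5 integer matrix of rank 5; reducing to Smith normal form yields diagonal entries (1,1,1,1,1).

Reading off H_k = ker ∂_k / im ∂_{k+1}:

  H_0: rank C_0 − rank ∂_1 = 5 − 4 = 1, and the invariant factors of ∂_1 are all 1, so H_0 ≅ Z.
  H_1: rank ker ∂_1 − rank ∂_2 = (10 − 4) − 5 = 1, and the invariant factors of ∂_2 are all 1, so H_1 ≅ Z.
  H_2: rank ker ∂_2 − rank ∂_3 = (5 − 5) − 0 = 0, and there is no ∂_3, so H_2 ≅ 0.

As a check, the Euler characteristic is 5 − 10 + 5 = 0, which agrees with 1 − 1 + 0 = 0.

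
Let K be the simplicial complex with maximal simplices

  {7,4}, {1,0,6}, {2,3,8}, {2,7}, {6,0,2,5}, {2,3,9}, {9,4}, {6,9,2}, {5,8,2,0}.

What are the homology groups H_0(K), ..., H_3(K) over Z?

H_0 ≅ Z,  H_1 ≅ Z,  H_2 = 0,  H_3 = 0.

We work with the vertex ordering 0 < 1 < 2 < 3 < 4 < 5 < 6 < 7 < 8 < 9. The simplices of K, each written with vertices in increasing order, are:

  0-simplices (10): [0], [1], [2], [3], [4], [5], [6], [7], [8], [9]
  1-simplices (19): [0,1], [0,2], [0,5], [0,6], [0,8], [1,6], [2,3], [2,5], [2,6], [2,7], [2,8], [2,9], [3,8], [3,9], [4,7], [4,9], [5,6], [5,8], [6,9]
  2-simplices (11): [0,1,6], [0,2,5], [0,2,6], [0,2,8], [0,5,6], [0,5,8], [2,3,8], [2,3,9], [2,5,6], [2,5,8], [2,6,9]
  3-simplices (2): [0,2,5,6], [0,2,5,8]

Hence C_0 ≅ Z^10, C_1 ≅ Z^19, C_2 ≅ Z^11, C_3 ≅ Z^2.

The boundary map ∂_1: C_1 → C_0 sends each edge [p,q] (with p < q) to q − p.
The resulting 10×19 matrix has rank 9, and its Smith normal form has invariant factors (1,1,1,1,1,1,1,1,1).

∂_2: C_2 → C_1 sends each 2-simplex [p,q,r] to [q,r] − [p,r] + [p,q]. For instance
  ∂[0,2,5] = [2,5] − [0,5] + [0,2],
  ∂[0,2,6] = [2,6] − [0,6] + [0,2].
As a 19×11 matrix over Z this has rank 9, with invariant factors (1,1,1,1,1,1,1,1,1).

The boundary map ∂_3: C_3 → C_2 sends each 3-simplex σ to the alternating sum Σ_i (−1)^i (σ with its i-th vertex removed). For instance
  ∂[0,2,5,8] = [2,5,8] − [0,5,8] + [0,2,8] − [0,2,5],
  ∂[0,2,5,6] = [2,5,6] − [0,5,6] + [0,2,6] − [0,2,5].
As a 11×2 matrix over Z this has rank 2, with invariant factors (1,1).

Computing H_k = (kernel of ∂_k) / (image of ∂_{k+1}):

  H_0: rank C_0 − rank ∂_1 = 10 − 9 = 1, and the invariant factors of ∂_1 are all 1, so H_0 ≅ Z.
  H_1: rank ker ∂_1 − rank ∂_2 = (19 − 9) − 9 = 1, and the invariant factors of ∂_2 are all 1, so H_1 ≅ Z.
  H_2: rank ker ∂_2 − rank ∂_3 = (11 − 9) − 2 = 0, and the invariant factors of ∂_3 are all 1, so H_2 ≅ 0.
  H_3: rank ker ∂_3 − rank ∂_4 = (2 − 2) − 0 = 0, and there is no ∂_4, so H_3 ≅ 0.

As a check, the Euler characteristic is 10 − 19 + 11 − 2 = 0, which agrees with 1 − 1 + 0 − 0 = 0.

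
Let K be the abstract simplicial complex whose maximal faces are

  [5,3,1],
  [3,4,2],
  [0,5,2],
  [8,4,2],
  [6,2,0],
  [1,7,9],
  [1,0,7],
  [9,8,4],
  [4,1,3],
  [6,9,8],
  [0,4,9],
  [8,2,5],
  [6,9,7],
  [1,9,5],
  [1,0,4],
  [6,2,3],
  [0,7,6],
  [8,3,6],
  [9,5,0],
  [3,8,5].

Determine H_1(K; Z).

Fix the vertex order 0 < 1 < 2 < 3 < 4 < 5 < 6 < 7 < 8 < 9 and write every simplex with vertices in increasing order. Then dim K = 2 and the simplices of K are:

  0-simplices (10): [0], [1], [2], [3], [4], [5], [6], [7], [8], [9]
  1-simplices (30): (30 of them)
  2-simplices (20): (20 of them)

so the chain groups are C_0 ≅ Z^10, C_1 ≅ Z^30, C_2 ≅ Z^20.

The boundary map ∂_1: C_1 → C_0 maps an edge to its endpoints' difference, ∂[p,q] = q − p. For instance
  ∂[3,5] = [5] − [3].
The 10×30 boundary matrix has rank 9 and Smith normal form diag(1,1,1,1,1,1,1,1,1).

∂_2: C_2 → C_1 sends each 2-simplex [p,q,r] to [q,r] − [p,r] + [p,q]. For instance
  ∂[0,6,7] = [6,7] − [0,7] + [0,6],
  ∂[1,5,9] = [5,9] − [1,9] + [1,5].
As a 30×20 matrix over Z this has rank 20, with invariant factors (1,1,1,1,1,1,1,1,1,1,1,1,1,1,1,1,1,1,1,2).

Now H_k = ker ∂_k / im ∂_{k+1}, so:

  H_1: rank ker ∂_1 − rank ∂_2 = (30 − 9) − 20 = 1, and ∂_2 has invariant factor 2 > 1, so H_1 = Z ⊕ Z/2.

H_1 = Z ⊕ Z/2.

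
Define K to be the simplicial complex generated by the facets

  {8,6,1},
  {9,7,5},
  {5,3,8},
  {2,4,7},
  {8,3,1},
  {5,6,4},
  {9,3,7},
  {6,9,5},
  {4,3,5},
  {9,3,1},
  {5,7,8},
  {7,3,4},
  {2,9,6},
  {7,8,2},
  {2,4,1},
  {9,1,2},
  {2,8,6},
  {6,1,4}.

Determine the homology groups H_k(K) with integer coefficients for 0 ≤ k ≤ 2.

K has 9 vertices, 27 edges, 18 triangles.
rank ∂_0 = 0, rank ∂_1 = 8 ⇒ b_0 = 9 − 0 − 8 = 1; all invariant factors of ∂_1 are 1 so no torsion. So H_0 = Z.
rank ∂_1 = 8, rank ∂_2 = 18 ⇒ b_1 = 27 − 8 − 18 = 1; ∂_2 has invariant factor(s) [2] giving torsion. So H_1 = Z ⊕ Z/2Z.
rank ∂_2 = 18, rank ∂_3 = 0 ⇒ b_2 = 18 − 18 − 0 = 0. So H_2 = 0.

H_0 ≅ Z,  H_1 ≅ Z ⊕ Z/2Z,  H_2 = 0.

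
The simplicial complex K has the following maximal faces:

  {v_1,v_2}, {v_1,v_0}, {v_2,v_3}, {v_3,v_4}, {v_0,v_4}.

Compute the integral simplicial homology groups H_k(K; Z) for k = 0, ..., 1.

We work with the vertex ordering v_0 < v_1 < v_2 < v_3 < v_4. The simplices of K, each written with vertices in increasing order, are:

  0-simplices (5): [v_0], [v_1], [v_2], [v_3], [v_4]
  1-simplices (5): [v_0,v_1], [v_0,v_4], [v_1,v_2], [v_2,v_3], [v_3,v_4]

so the chain groups are C_0 ≅ Z^5, C_1 ≅ Z^5.

Boundary ∂_1: C_1 → C_0 sends each edge [p,q] (with p < q) to q − p. For instance
  ∂[v_1,v_2] = [v_2] − [v_1].
The resulting 5×5 matrix has rank 4, and its Smith normal form has invariant factors (1,1,1,1).

Now H_k = ker ∂_k / im ∂_{k+1}, so:

  H_0: rank C_0 − rank ∂_1 = 5 − 4 = 1, and the invariant factors of ∂_1 are all 1, so H_0 = Z.
  H_1: rank ker ∂_1 − rank ∂_2 = (5 − 4) − 0 = 1, and there is no ∂_2, so H_1 = Z.

(K is a triangulation of the circle S^1.)

H_0 ≅ Z,  H_1 ≅ Z.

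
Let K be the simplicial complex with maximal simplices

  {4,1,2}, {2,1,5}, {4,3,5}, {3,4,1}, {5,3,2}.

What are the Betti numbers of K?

b_0 = 1, b_1 = 1, b_2 = 0.

Order the vertices as 1 < 2 < 3 < 4 < 5. Listing each simplex with vertices in this order, K has dimension 2 with simplices:

  0-simplices (5): [1], [2], [3], [4], [5]
  1-simplices (10): [1,2], [1,3], [1,4], [1,5], [2,3], [2,4], [2,5], [3,4], [3,5], [4,5]
  2-simplices (5): [1,2,4], [1,2,5], [1,3,4], [2,3,5], [3,4,5]

so the chain groups are C_0 ≅ Z^5, C_1 ≅ Z^10, C_2 ≅ Z^5.

The boundary map ∂_1: C_1 → C_0 is given by ∂[p,q] = [q] − [p].
This gives a 5×10 integer matrix of rank 4; reducing to Smith normal form yields diagonal entries (1,1,1,1).

∂_2: C_2 → C_1 acts by ∂[p,q,r] = [q,r] − [p,r] + [p,q]. For instance
  ∂[1,2,4] = [2,4] − [1,4] + [1,2],
  ∂[1,3,4] = [3,4] − [1,4] + [1,3].
As a 10×5 matrix over Z this has rank 5, with invariant factors (1,1,1,1,1).

Now H_k = ker ∂_k / im ∂_{k+1}, so:

  H_0: rank C_0 − rank ∂_1 = 5 − 4 = 1, and the invariant factors of ∂_1 are all 1, so H_0 ≅ Z.
  H_1: rank ker ∂_1 − rank ∂_2 = (10 − 4) − 5 = 1, and the invariant factors of ∂_2 are all 1, so H_1 ≅ Z.
  H_2: rank ker ∂_2 − rank ∂_3 = (5 − 5) − 0 = 0, and there is no ∂_3, so H_2 ≅ 0.

As a check, the Euler characteristic is 5 − 10 + 5 = 0, which agrees with 1 − 1 + 0 = 0.

Hence the Betti numbers are b_0 = 1, b_1 = 1, b_2 = 0.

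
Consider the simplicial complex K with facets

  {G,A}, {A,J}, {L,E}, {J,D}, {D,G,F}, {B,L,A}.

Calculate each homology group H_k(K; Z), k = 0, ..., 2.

H_0 = Z,  H_1 = Z,  H_2 = 0.

We work with the vertex ordering A < B < D < E < F < G < J < L. The simplices of K, each written with vertices in increasing order, are:

  0-simplices (8): A, B, D, E, F, G, J, L
  1-simplices (10): AB, AG, AJ, AL, BL, DF, DG, DJ, EL, FG
  2-simplices (2): ABL, DFG

Hence C_0 ≅ Z^8, C_1 ≅ Z^10, C_2 ≅ Z^2.

Boundary ∂_1: C_1 → C_0 is given by ∂[p,q] = [q] − [p]. For instance
  ∂BL = L − B.
The resulting 8×10 matrix has rank 7, and its Smith normal form has invariant factors (1,1,1,1,1,1,1).

The boundary map ∂_2: C_2 → C_1 sends each 2-simplex [p,q,r] to [q,r] − [p,r] + [p,q]. For instance
  ∂DFG = FG − DG + DF,
  ∂ABL = BL − AL + AB.
The resulting 10×2 matrix has rank 2, and its Smith normal form has invariant factors (1,1).

From H_k ≅ ker(∂_k) / im(∂_{k+1}) we obtain:

  H_0: rank C_0 − rank ∂_1 = 8 − 7 = 1, and the invariant factors of ∂_1 are all 1, so H_0 ≅ Z.
  H_1: rank ker ∂_1 − rank ∂_2 = (10 − 7) − 2 = 1, and the invariant factors of ∂_2 are all 1, so H_1 ≅ Z.
  H_2: rank ker ∂_2 − rank ∂_3 = (2 − 2) − 0 = 0, and there is no ∂_3, so H_2 ≅ 0.

As a check, the Euler characteristic is 8 − 10 + 2 = 0, which agrees with 1 − 1 + 0 = 0.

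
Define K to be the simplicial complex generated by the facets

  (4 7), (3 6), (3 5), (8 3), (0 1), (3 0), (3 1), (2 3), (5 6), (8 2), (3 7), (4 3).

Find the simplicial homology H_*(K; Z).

H_0 ≅ Z,  H_1 ≅ Z^4.

Take the total order 0 < 1 < 2 < 3 < 4 < 5 < 6 < 7 < 8 on the vertex set. Then K (dimension 1) consists of the simplices:

  0-simplices (9): [0], [1], [2], [3], [4], [5], [6], [7], [8]
  1-simplices (12): [0,1], [0,3], [1,3], [2,3], [2,8], [3,4], [3,5], [3,6], [3,7], [3,8], [4,7], [5,6]

so the chain groups are C_0 ≅ Z^9, C_1 ≅ Z^12.

Boundary ∂_1: C_1 → C_0 sends each edge [p,q] (with p < q) to q − p. For instance
  ∂[2,3] = [3] − [2].
This gives a 9×12 integer matrix of rank 8; reducing to Smith normal form yields diagonal entries (1,1,1,1,1,1,1,1).

Now H_k = ker ∂_k / im ∂_{k+1}, so:

  H_0: rank C_0 − rank ∂_1 = 9 − 8 = 1, and the invariant factors of ∂_1 are all 1, so H_0 ≅ Z.
  H_1: rank ker ∂_1 − rank ∂_2 = (12 − 8) − 0 = 4, and there is no ∂_2, so H_1 ≅ Z^4.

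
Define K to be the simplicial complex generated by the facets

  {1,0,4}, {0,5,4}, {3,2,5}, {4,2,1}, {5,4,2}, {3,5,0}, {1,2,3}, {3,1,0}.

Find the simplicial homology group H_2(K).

Fix the vertex order 0 < 1 < 2 < 3 < 4 < 5 and write every simplex with vertices in increasing order. Then dim K = 2 and the simplices of K are:

  0-simplices (6): [0], [1], [2], [3], [4], [5]
  1-simplices (12): [0,1], [0,3], [0,4], [0,5], [1,2], [1,3], [1,4], [2,3], [2,4], [2,5], [3,5], [4,5]
  2-simplices (8): [0,1,3], [0,1,4], [0,3,5], [0,4,5], [1,2,3], [1,2,4], [2,3,5], [2,4,5]

giving chain groups C_0 ≅ Z^6, C_1 ≅ Z^12, C_2 ≅ Z^8.

∂_1: C_1 → C_0 is given by ∂[p,q] = [q] − [p]. For instance
  ∂[2,5] = [5] − [2].
The 6×12 boundary matrix has rank 5 and Smith normal form diag(1,1,1,1,1).

The boundary map ∂_2: C_2 → C_1 acts by ∂[p,q,r] = [q,r] − [p,r] + [p,q]. For instance
  ∂[0,3,5] = [3,5] − [0,5] + [0,3],
  ∂[2,3,5] = [3,5] − [2,5] + [2,3].
The 12×8 boundary matrix has rank 7 and Smith normal form diag(1,1,1,1,1,1,1).

From H_k ≅ ker(∂_k) / im(∂_{k+1}) we obtain:

  H_2: rank ker ∂_2 − rank ∂_3 = (8 − 7) − 0 = 1, and there is no ∂_3, so H_2 = Z.

H_2 ≅ Z.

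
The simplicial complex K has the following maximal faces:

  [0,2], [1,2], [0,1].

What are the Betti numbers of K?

We work with the vertex ordering 0 < 1 < 2. The simplices of K, each written with vertices in increasing order, are:

  0-simplices (3): [0], [1], [2]
  1-simplices (3): [0,1], [0,2], [1,2]

giving chain groups C_0 ≅ Z^3, C_1 ≅ Z^3.

∂_1: C_1 → C_0 maps an edge to its endpoints' difference, ∂[p,q] = q − p. For instance
  ∂[0,2] = [2] − [0].
As a 3×3 matrix over Z this has rank 2, with invariant factors (1,1).

Reading off H_k = ker ∂_k / im ∂_{k+1}:

  H_0: rank C_0 − rank ∂_1 = 3 − 2 = 1, and the invariant factors of ∂_1 are all 1, so H_0 = Z.
  H_1: rank ker ∂_1 − rank ∂_2 = (3 − 2) − 0 = 1, and there is no ∂_2, so H_1 = Z.

(K is a triangulation of the circle S^1.)

Hence the Betti numbers are b_0 = 1, b_1 = 1.

b_0 = 1, b_1 = 1.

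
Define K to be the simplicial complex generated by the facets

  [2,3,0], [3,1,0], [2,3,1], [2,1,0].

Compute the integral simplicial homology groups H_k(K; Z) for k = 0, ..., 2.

H_0 ≅ Z,  H_1 = 0,  H_2 ≅ Z.

Take the total order 0 < 1 < 2 < 3 on the vertex set. Then K (dimension 2) consists of the simplices:

  0-simplices (4): [0], [1], [2], [3]
  1-simplices (6): [0,1], [0,2], [0,3], [1,2], [1,3], [2,3]
  2-simplices (4): [0,1,2], [0,1,3], [0,2,3], [1,2,3]

Hence C_0 ≅ Z^4, C_1 ≅ Z^6, C_2 ≅ Z^4.

Boundary ∂_1: C_1 → C_0 is given by ∂[p,q] = [q] − [p]. For instance
  ∂[0,1] = [1] − [0].
As a 4×6 matrix over Z this has rank 3, with invariant factors (1,1,1).

∂_2: C_2 → C_1 acts by ∂[p,q,r] = [q,r] − [p,r] + [p,q]. For instance
  ∂[0,1,2] = [1,2] − [0,2] + [0,1],
  ∂[0,1,3] = [1,3] − [0,3] + [0,1].
This gives a 6×4 integer matrix of rank 3; reducing to Smith normal form yields diagonal entries (1,1,1).

Computing H_k = (kernel of ∂_k) / (image of ∂_{k+1}):

  H_0: rank C_0 − rank ∂_1 = 4 − 3 = 1, and the invariant factors of ∂_1 are all 1, so H_0 ≅ Z.
  H_1: rank ker ∂_1 − rank ∂_2 = (6 − 3) − 3 = 0, and the invariant factors of ∂_2 are all 1, so H_1 ≅ 0.
  H_2: rank ker ∂_2 − rank ∂_3 = (4 − 3) − 0 = 1, and there is no ∂_3, so H_2 ≅ Z.

As a check, the Euler characteristic is 4 − 6 + 4 = 2, which agrees with 1 − 0 + 1 = 2.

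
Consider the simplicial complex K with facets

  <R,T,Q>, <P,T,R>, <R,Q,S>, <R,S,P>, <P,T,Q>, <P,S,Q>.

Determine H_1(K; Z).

Take the total order P < Q < R < S < T on the vertex set. Then K (dimension 2) consists of the simplices:

  0-simplices (5): P, Q, R, S, T
  1-simplices (9): PQ, PR, PS, PT, QR, QS, QT, RS, RT
  2-simplices (6): PQS, PQT, PRS, PRT, QRS, QRT

giving chain groups C_0 ≅ Z^5, C_1 ≅ Z^9, C_2 ≅ Z^6.

Boundary ∂_1: C_1 → C_0 maps an edge to its endpoints' difference, ∂[p,q] = q − p. For instance
  ∂PS = S − P.
The resulting 5×9 matrix has rank 4, and its Smith normal form has invariant factors (1,1,1,1).

∂_2: C_2 → C_1 sends each 2-simplex [p,q,r] to [q,r] − [p,r] + [p,q]. For instance
  ∂QRT = RT − QT + QR,
  ∂PQS = QS − PS + PQ.
This gives a 9×6 integer matrix of rank 5; reducing to Smith normal form yields diagonal entries (1,1,1,1,1).

Reading off H_k = ker ∂_k / im ∂_{k+1}:

  H_1: rank ker ∂_1 − rank ∂_2 = (9 − 4) − 5 = 0, and the invariant factors of ∂_2 are all 1, so H_1 ≅ 0.

(K is a triangulation of the 2-sphere S^2.)

H_1 ≅ 0.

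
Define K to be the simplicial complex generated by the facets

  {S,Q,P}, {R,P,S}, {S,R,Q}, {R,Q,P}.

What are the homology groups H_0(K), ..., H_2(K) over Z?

Fix the vertex order P < Q < R < S and write every simplex with vertices in increasing order. Then dim K = 2 and the simplices of K are:

  0-simplices (4): P, Q, R, S
  1-simplices (6): PQ, PR, PS, QR, QS, RS
  2-simplices (4): PQR, PQS, PRS, QRS

giving chain groups C_0 ≅ Z^4, C_1 ≅ Z^6, C_2 ≅ Z^4.

Boundary ∂_1: C_1 → C_0 maps an edge to its endpoints' difference, ∂[p,q] = q − p. For instance
  ∂PR = R − P.
As a 4×6 matrix over Z this has rank 3, with invariant factors (1,1,1).

Boundary ∂_2: C_2 → C_1 sends each 2-simplex [p,q,r] to [q,r] − [p,r] + [p,q]. For instance
  ∂PQR = QR − PR + PQ,
  ∂QRS = RS − QS + QR.
This gives a 6×4 integer matrix of rank 3; reducing to Smith normal form yields diagonal entries (1,1,1).

From H_k ≅ ker(∂_k) / im(∂_{k+1}) we obtain:

  H_0: rank C_0 − rank ∂_1 = 4 − 3 = 1, and the invariant factors of ∂_1 are all 1, so H_0 = Z.
  H_1: rank ker ∂_1 − rank ∂_2 = (6 − 3) − 3 = 0, and the invariant factors of ∂_2 are all 1, so H_1 = 0.
  H_2: rank ker ∂_2 − rank ∂_3 = (4 − 3) − 0 = 1, and there is no ∂_3, so H_2 = Z.

H_0 ≅ Z,  H_1 = 0,  H_2 ≅ Z.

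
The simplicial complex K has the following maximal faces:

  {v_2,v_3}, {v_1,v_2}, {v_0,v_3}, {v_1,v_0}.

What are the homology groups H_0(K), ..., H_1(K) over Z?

H_0 = Z,  H_1 = Z.

We work with the vertex ordering v_0 < v_1 < v_2 < v_3. The simplices of K, each written with vertices in increasing order, are:

  0-simplices (4): [v_0], [v_1], [v_2], [v_3]
  1-simplices (4): [v_0,v_1], [v_0,v_3], [v_1,v_2], [v_2,v_3]

so the chain groups are C_0 ≅ Z^4, C_1 ≅ Z^4.

Boundary ∂_1: C_1 → C_0 maps an edge to its endpoints' difference, ∂[p,q] = q − p. For instance
  ∂[v_2,v_3] = [v_3] − [v_2].
The resulting 4×4 matrix has rank 3, and its Smith normal form has invariant factors (1,1,1).

Computing H_k = (kernel of ∂_k) / (image of ∂_{k+1}):

  H_0: rank C_0 − rank ∂_1 = 4 − 3 = 1, and the invariant factors of ∂_1 are all 1, so H_0 ≅ Z.
  H_1: rank ker ∂_1 − rank ∂_2 = (4 − 3) − 0 = 1, and there is no ∂_2, so H_1 ≅ Z.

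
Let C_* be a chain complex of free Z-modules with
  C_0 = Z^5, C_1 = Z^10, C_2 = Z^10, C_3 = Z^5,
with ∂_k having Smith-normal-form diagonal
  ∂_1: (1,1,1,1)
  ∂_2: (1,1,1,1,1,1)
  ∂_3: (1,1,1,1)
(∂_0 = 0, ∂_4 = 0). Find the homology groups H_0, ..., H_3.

H_0 ≅ Z,  H_1 = 0,  H_2 = 0,  H_3 ≅ Z.

H_0: b_0 = 5 − 0 − 4 = 1; torsion from ∂_1 factors > 1: none. So H_0 ≅ Z.
H_1: b_1 = 10 − 4 − 6 = 0; torsion from ∂_2 factors > 1: none. So H_1 ≅ 0.
H_2: b_2 = 10 − 6 − 4 = 0; torsion from ∂_3 factors > 1: none. So H_2 ≅ 0.
H_3: b_3 = 5 − 4 − 0 = 1; torsion from ∂_4 factors > 1: none. So H_3 ≅ Z.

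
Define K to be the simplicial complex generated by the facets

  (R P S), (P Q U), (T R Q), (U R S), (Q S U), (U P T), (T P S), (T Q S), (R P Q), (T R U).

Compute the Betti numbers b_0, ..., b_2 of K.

b_0 = 1, b_1 = 0, b_2 = 0.

Order the vertices as P < Q < R < S < T < U. Listing each simplex with vertices in this order, K has dimension 2 with simplices:

  0-simplices (6): P, Q, R, S, T, U
  1-simplices (15): PQ, PR, PS, PT, PU, QR, QS, QT, QU, RS, RT, RU, ST, SU, TU
  2-simplices (10): PQR, PQU, PRS, PST, PTU, QRT, QST, QSU, RSU, RTU

Hence C_0 ≅ Z^6, C_1 ≅ Z^15, C_2 ≅ Z^10.

The boundary map ∂_1: C_1 → C_0 is given by ∂[p,q] = [q] − [p]. For instance
  ∂QT = T − Q.
As a 6×15 matrix over Z this has rank 5, with invariant factors (1,1,1,1,1).

The boundary map ∂_2: C_2 → C_1 acts by ∂[p,q,r] = [q,r] − [p,r] + [p,q]. For instance
  ∂QST = ST − QT + QS,
  ∂PRS = RS − PS + PR.
As a 15×10 matrix over Z this has rank 10, with invariant factors (1,1,1,1,1,1,1,1,1,2).

Reading off H_k = ker ∂_k / im ∂_{k+1}:

  H_0: rank C_0 − rank ∂_1 = 6 − 5 = 1, and the invariant factors of ∂_1 are all 1, so H_0 ≅ Z.
  H_1: rank ker ∂_1 − rank ∂_2 = (15 − 5) − 10 = 0, and ∂_2 has invariant factor 2 > 1, so H_1 ≅ Z/2.
  H_2: rank ker ∂_2 − rank ∂_3 = (10 − 10) − 0 = 0, and there is no ∂_3, so H_2 ≅ 0.

(K is a triangulation of the real projective plane RP^2.)

Hence the Betti numbers are b_0 = 1, b_1 = 0, b_2 = 0.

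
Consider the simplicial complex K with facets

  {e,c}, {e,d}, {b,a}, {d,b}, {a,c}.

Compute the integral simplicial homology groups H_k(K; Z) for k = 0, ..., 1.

H_0 ≅ Z,  H_1 ≅ Z.

Order the vertices as a < b < c < d < e. Listing each simplex with vertices in this order, K has dimension 1 with simplices:

  0-simplices (5): a, b, c, d, e
  1-simplices (5): ab, ac, bd, ce, de

so the chain groups are C_0 ≅ Z^5, C_1 ≅ Z^5.

The boundary map ∂_1: C_1 → C_0 sends each edge [p,q] (with p < q) to q − p. For instance
  ∂ce = e − c.
This gives a 5×5 integer matrix of rank 4; reducing to Smith normal form yields diagonal entries (1,1,1,1).

From H_k ≅ ker(∂_k) / im(∂_{k+1}) we obtain:

  H_0: rank C_0 − rank ∂_1 = 5 − 4 = 1, and the invariant factors of ∂_1 are all 1, so H_0 = Z.
  H_1: rank ker ∂_1 − rank ∂_2 = (5 − 4) − 0 = 1, and there is no ∂_2, so H_1 = Z.

As a check, the Euler characteristic is 5 − 5 = 0, which agrees with 1 − 1 = 0.
(K is a triangulation of the circle S^1.)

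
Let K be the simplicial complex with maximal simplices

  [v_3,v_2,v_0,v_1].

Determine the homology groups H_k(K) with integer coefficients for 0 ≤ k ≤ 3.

H_0 ≅ Z,  H_1 = 0,  H_2 = 0,  H_3 = 0.

We work with the vertex ordering v_0 < v_1 < v_2 < v_3. The simplices of K, each written with vertices in increasing order, are:

  0-simplices (4): [v_0], [v_1], [v_2], [v_3]
  1-simplices (6): [v_0,v_1], [v_0,v_2], [v_0,v_3], [v_1,v_2], [v_1,v_3], [v_2,v_3]
  2-simplices (4): [v_0,v_1,v_2], [v_0,v_1,v_3], [v_0,v_2,v_3], [v_1,v_2,v_3]
  3-simplices (1): [v_0,v_1,v_2,v_3]

Hence C_0 ≅ Z^4, C_1 ≅ Z^6, C_2 ≅ Z^4, C_3 ≅ Z^1.

∂_1: C_1 → C_0 is given by ∂[p,q] = [q] − [p].
The resulting 4×6 matrix has rank 3, and its Smith normal form has invariant factors (1,1,1).

∂_2: C_2 → C_1 sends each 2-simplex [p,q,r] to [q,r] − [p,r] + [p,q]. For instance
  ∂[v_0,v_1,v_2] = [v_1,v_2] − [v_0,v_2] + [v_0,v_1],
  ∂[v_1,v_2,v_3] = [v_2,v_3] − [v_1,v_3] + [v_1,v_2].
The resulting 6×4 matrix has rank 3, and its Smith normal form has invariant factors (1,1,1).

The boundary map ∂_3: C_3 → C_2 sends each 3-simplex σ to the alternating sum Σ_i (−1)^i (σ with its i-th vertex removed). For instance
  ∂[v_0,v_1,v_2,v_3] = [v_1,v_2,v_3] − [v_0,v_2,v_3] + [v_0,v_1,v_3] − [v_0,v_1,v_2].
The 4×1 boundary matrix has rank 1 and Smith normal form diag(1).

Computing H_k = (kernel of ∂_k) / (image of ∂_{k+1}):

  H_0: rank C_0 − rank ∂_1 = 4 − 3 = 1, and the invariant factors of ∂_1 are all 1, so H_0 ≅ Z.
  H_1: rank ker ∂_1 − rank ∂_2 = (6 − 3) − 3 = 0, and the invariant factors of ∂_2 are all 1, so H_1 ≅ 0.
  H_2: rank ker ∂_2 − rank ∂_3 = (4 − 3) − 1 = 0, and the invariant factors of ∂_3 are all 1, so H_2 ≅ 0.
  H_3: rank ker ∂_3 − rank ∂_4 = (1 − 1) − 0 = 0, and there is no ∂_4, so H_3 ≅ 0.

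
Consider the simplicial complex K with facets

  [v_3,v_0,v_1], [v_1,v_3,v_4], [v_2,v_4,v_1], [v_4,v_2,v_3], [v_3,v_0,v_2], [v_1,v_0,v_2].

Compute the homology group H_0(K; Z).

K has 5 vertices, 9 edges, 6 triangles.
rank ∂_0 = 0, rank ∂_1 = 4 ⇒ b_0 = 5 − 0 − 4 = 1; all invariant factors of ∂_1 are 1 so no torsion. So H_0 = Z.

H_0 ≅ Z.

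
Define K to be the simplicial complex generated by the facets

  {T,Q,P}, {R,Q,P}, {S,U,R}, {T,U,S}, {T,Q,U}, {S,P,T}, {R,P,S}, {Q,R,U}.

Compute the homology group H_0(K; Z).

H_0 ≅ Z.

We work with the vertex ordering P < Q < R < S < T < U. The simplices of K, each written with vertices in increasing order, are:

  0-simplices (6): P, Q, R, S, T, U
  1-simplices (12): PQ, PR, PS, PT, QR, QT, QU, RS, RU, ST, SU, TU
  2-simplices (8): PQR, PQT, PRS, PST, QRU, QTU, RSU, STU

so the chain groups are C_0 ≅ Z^6, C_1 ≅ Z^12, C_2 ≅ Z^8.

Boundary ∂_1: C_1 → C_0 maps an edge to its endpoints' difference, ∂[p,q] = q − p.
This gives a 6×12 integer matrix of rank 5; reducing to Smith normal form yields diagonal entries (1,1,1,1,1).

Boundary ∂_2: C_2 → C_1 maps a triangle to the signed sum of its edges. For instance
  ∂QRU = RU − QU + QR,
  ∂QTU = TU − QU + QT.
This gives a 12×8 integer matrix of rank 7; reducing to Smith normal form yields diagonal entries (1,1,1,1,1,1,1).

Now H_k = ker ∂_k / im ∂_{k+1}, so:

  H_0: rank C_0 − rank ∂_1 = 6 − 5 = 1, and the invariant factors of ∂_1 are all 1, so H_0 = Z.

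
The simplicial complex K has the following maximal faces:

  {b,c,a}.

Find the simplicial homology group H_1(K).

K has 3 vertices, 3 edges, 1 triangle.
rank ∂_1 = 2, rank ∂_2 = 1 ⇒ b_1 = 3 − 2 − 1 = 0; all invariant factors of ∂_2 are 1 so no torsion. So H_1 ≅ 0.

H_1 = 0.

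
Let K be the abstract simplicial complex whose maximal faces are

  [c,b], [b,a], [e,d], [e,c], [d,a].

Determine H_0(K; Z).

Fix the vertex order a < b < c < d < e and write every simplex with vertices in increasing order. Then dim K = 1 and the simplices of K are:

  0-simplices (5): a, b, c, d, e
  1-simplices (5): ab, ad, bc, ce, de

Hence C_0 ≅ Z^5, C_1 ≅ Z^5.

∂_1: C_1 → C_0 sends each edge [p,q] (with p < q) to q − p.
The 5×5 boundary matrix has rank 4 and Smith normal form diag(1,1,1,1).

Reading off H_k = ker ∂_k / im ∂_{k+1}:

  H_0: rank C_0 − rank ∂_1 = 5 − 4 = 1, and the invariant factors of ∂_1 are all 1, so H_0 = Z.

H_0 = Z.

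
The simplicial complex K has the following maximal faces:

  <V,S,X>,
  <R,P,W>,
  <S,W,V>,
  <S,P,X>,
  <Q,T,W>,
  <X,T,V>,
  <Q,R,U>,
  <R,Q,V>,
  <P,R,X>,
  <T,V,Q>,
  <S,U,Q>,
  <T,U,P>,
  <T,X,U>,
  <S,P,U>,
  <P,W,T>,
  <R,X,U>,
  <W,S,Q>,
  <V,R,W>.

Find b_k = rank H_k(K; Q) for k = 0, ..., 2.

b_0 = 1, b_1 = 1, b_2 = 0.

Order the vertices as P < Q < R < S < T < U < V < W < X. Listing each simplex with vertices in this order, K has dimension 2 with simplices:

  0-simplices (9): P, Q, R, S, T, U, V, W, X
  1-simplices (27): PR, PS, PT, PU, PW, PX, QR, QS, QT, QU, QV, QW, RU, RV, RW, RX, SU, SV, SW, SX, TU, TV, TW, TX, UX, VW, VX
  2-simplices (18): PRW, PRX, PSU, PSX, PTU, PTW, QRU, QRV, QSU, QSW, QTV, QTW, RUX, RVW, SVW, SVX, TUX, TVX

Hence C_0 ≅ Z^9, C_1 ≅ Z^27, C_2 ≅ Z^18.

Boundary ∂_1: C_1 → C_0 maps an edge to its endpoints' difference, ∂[p,q] = q − p. For instance
  ∂SX = X − S.
As a 9×27 matrix over Z this has rank 8, with invariant factors (1,1,1,1,1,1,1,1).

Boundary ∂_2: C_2 → C_1 sends each 2-simplex [p,q,r] to [q,r] − [p,r] + [p,q]. For instance
  ∂PTU = TU − PU + PT,
  ∂PRW = RW − PW + PR.
This gives a 27×18 integer matrix of rank 18; reducing to Smith normal form yields diagonal entries (1,1,1,1,1,1,1,1,1,1,1,1,1,1,1,1,1,2).

From H_k ≅ ker(∂_k) / im(∂_{k+1}) we obtain:

  H_0: rank C_0 − rank ∂_1 = 9 − 8 = 1, and the invariant factors of ∂_1 are all 1, so H_0 ≅ Z.
  H_1: rank ker ∂_1 − rank ∂_2 = (27 − 8) − 18 = 1, and ∂_2 has invariant factor 2 > 1, so H_1 ≅ Z ⊕ Z/2Z.
  H_2: rank ker ∂_2 − rank ∂_3 = (18 − 18) − 0 = 0, and there is no ∂_3, so H_2 ≅ 0.

Hence the Betti numbers are b_0 = 1, b_1 = 1, b_2 = 0.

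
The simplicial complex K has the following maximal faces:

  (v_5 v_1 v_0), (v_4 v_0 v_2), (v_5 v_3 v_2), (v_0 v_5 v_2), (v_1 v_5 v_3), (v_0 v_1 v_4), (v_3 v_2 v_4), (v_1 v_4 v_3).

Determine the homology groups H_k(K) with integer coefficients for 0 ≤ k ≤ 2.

H_0 ≅ Z,  H_1 = 0,  H_2 ≅ Z.

Order the vertices as v_0 < v_1 < v_2 < v_3 < v_4 < v_5. Listing each simplex with vertices in this order, K has dimension 2 with simplices:

  0-simplices (6): [v_0], [v_1], [v_2], [v_3], [v_4], [v_5]
  1-simplices (12): [v_0,v_1], [v_0,v_2], [v_0,v_4], [v_0,v_5], [v_1,v_3], [v_1,v_4], [v_1,v_5], [v_2,v_3], [v_2,v_4], [v_2,v_5], [v_3,v_4], [v_3,v_5]
  2-simplices (8): [v_0,v_1,v_4], [v_0,v_1,v_5], [v_0,v_2,v_4], [v_0,v_2,v_5], [v_1,v_3,v_4], [v_1,v_3,v_5], [v_2,v_3,v_4], [v_2,v_3,v_5]

so the chain groups are C_0 ≅ Z^6, C_1 ≅ Z^12, C_2 ≅ Z^8.

Boundary ∂_1: C_1 → C_0 is given by ∂[p,q] = [q] − [p].
This gives a 6×12 integer matrix of rank 5; reducing to Smith normal form yields diagonal entries (1,1,1,1,1).

The boundary map ∂_2: C_2 → C_1 acts by ∂[p,q,r] = [q,r] − [p,r] + [p,q]. For instance
  ∂[v_1,v_3,v_5] = [v_3,v_5] − [v_1,v_5] + [v_1,v_3],
  ∂[v_1,v_3,v_4] = [v_3,v_4] − [v_1,v_4] + [v_1,v_3].
As a 12×8 matrix over Z this has rank 7, with invariant factors (1,1,1,1,1,1,1).

Now H_k = ker ∂_k / im ∂_{k+1}, so:

  H_0: rank C_0 − rank ∂_1 = 6 − 5 = 1, and the invariant factors of ∂_1 are all 1, so H_0 ≅ Z.
  H_1: rank ker ∂_1 − rank ∂_2 = (12 − 5) − 7 = 0, and the invariant factors of ∂_2 are all 1, so H_1 ≅ 0.
  H_2: rank ker ∂_2 − rank ∂_3 = (8 − 7) − 0 = 1, and there is no ∂_3, so H_2 ≅ Z.

(K is a triangulation of the 2-sphere S^2.)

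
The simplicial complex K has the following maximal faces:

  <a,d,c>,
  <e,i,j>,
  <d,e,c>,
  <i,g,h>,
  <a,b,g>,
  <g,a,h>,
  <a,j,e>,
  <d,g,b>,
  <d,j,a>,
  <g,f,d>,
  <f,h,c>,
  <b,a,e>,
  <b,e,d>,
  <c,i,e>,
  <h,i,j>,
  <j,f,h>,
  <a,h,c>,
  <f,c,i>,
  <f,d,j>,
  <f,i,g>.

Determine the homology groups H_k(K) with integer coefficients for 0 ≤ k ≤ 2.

We work with the vertex ordering a < b < c < d < e < f < g < h < i < j. The simplices of K, each written with vertices in increasing order, are:

  0-simplices (10): a, b, c, d, e, f, g, h, i, j
  1-simplices (30): ab, ac, ad, ae, ag, ah, aj, bd, be, bg, cd, ce, cf, ch, ci, de, df, dg, dj, ei, ej, fg, fh, fi, fj, gh, gi, hi, hj, ij
  2-simplices (20): abe, abg, acd, ach, adj, aej, agh, bde, bdg, cde, cei, cfh, cfi, dfg, dfj, eij, fgi, fhj, ghi, hij

giving chain groups C_0 ≅ Z^10, C_1 ≅ Z^30, C_2 ≅ Z^20.

∂_1: C_1 → C_0 is given by ∂[p,q] = [q] − [p].
The resulting 10×30 matrix has rank 9, and its Smith normal form has invariant factors (1,1,1,1,1,1,1,1,1).

∂_2: C_2 → C_1 acts by ∂[p,q,r] = [q,r] − [p,r] + [p,q]. For instance
  ∂cde = de − ce + cd,
  ∂adj = dj − aj + ad.
As a 30×20 matrix over Z this has rank 20, with invariant factors (1,1,1,1,1,1,1,1,1,1,1,1,1,1,1,1,1,1,1,2).

From H_k ≅ ker(∂_k) / im(∂_{k+1}) we obtain:

  H_0: rank C_0 − rank ∂_1 = 10 − 9 = 1, and the invariant factors of ∂_1 are all 1, so H_0 ≅ Z.
  H_1: rank ker ∂_1 − rank ∂_2 = (30 − 9) − 20 = 1, and ∂_2 has invariant factor 2 > 1, so H_1 ≅ Z ⊕ Z_2.
  H_2: rank ker ∂_2 − rank ∂_3 = (20 − 20) − 0 = 0, and there is no ∂_3, so H_2 ≅ 0.

H_0 = Z,  H_1 = Z ⊕ Z_2,  H_2 = 0.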